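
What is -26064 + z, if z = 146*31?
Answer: -21538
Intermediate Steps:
z = 4526
-26064 + z = -26064 + 4526 = -21538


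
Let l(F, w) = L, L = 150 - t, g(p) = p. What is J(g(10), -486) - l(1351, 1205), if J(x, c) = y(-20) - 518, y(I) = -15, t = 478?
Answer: -205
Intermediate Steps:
L = -328 (L = 150 - 1*478 = 150 - 478 = -328)
l(F, w) = -328
J(x, c) = -533 (J(x, c) = -15 - 518 = -533)
J(g(10), -486) - l(1351, 1205) = -533 - 1*(-328) = -533 + 328 = -205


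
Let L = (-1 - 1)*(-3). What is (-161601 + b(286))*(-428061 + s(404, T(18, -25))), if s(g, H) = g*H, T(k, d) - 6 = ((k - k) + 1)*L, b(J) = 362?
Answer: 68238440907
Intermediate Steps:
L = 6 (L = -2*(-3) = 6)
T(k, d) = 12 (T(k, d) = 6 + ((k - k) + 1)*6 = 6 + (0 + 1)*6 = 6 + 1*6 = 6 + 6 = 12)
s(g, H) = H*g
(-161601 + b(286))*(-428061 + s(404, T(18, -25))) = (-161601 + 362)*(-428061 + 12*404) = -161239*(-428061 + 4848) = -161239*(-423213) = 68238440907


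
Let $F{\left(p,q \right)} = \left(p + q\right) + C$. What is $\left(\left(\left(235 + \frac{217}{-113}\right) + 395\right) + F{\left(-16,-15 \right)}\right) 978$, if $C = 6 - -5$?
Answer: $\frac{67201314}{113} \approx 5.947 \cdot 10^{5}$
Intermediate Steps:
$C = 11$ ($C = 6 + 5 = 11$)
$F{\left(p,q \right)} = 11 + p + q$ ($F{\left(p,q \right)} = \left(p + q\right) + 11 = 11 + p + q$)
$\left(\left(\left(235 + \frac{217}{-113}\right) + 395\right) + F{\left(-16,-15 \right)}\right) 978 = \left(\left(\left(235 + \frac{217}{-113}\right) + 395\right) - 20\right) 978 = \left(\left(\left(235 + 217 \left(- \frac{1}{113}\right)\right) + 395\right) - 20\right) 978 = \left(\left(\left(235 - \frac{217}{113}\right) + 395\right) - 20\right) 978 = \left(\left(\frac{26338}{113} + 395\right) - 20\right) 978 = \left(\frac{70973}{113} - 20\right) 978 = \frac{68713}{113} \cdot 978 = \frac{67201314}{113}$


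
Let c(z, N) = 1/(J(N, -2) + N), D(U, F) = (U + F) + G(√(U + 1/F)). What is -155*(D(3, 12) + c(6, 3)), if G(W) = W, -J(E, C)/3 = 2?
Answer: -6820/3 - 155*√111/6 ≈ -2545.5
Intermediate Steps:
J(E, C) = -6 (J(E, C) = -3*2 = -6)
D(U, F) = F + U + √(U + 1/F) (D(U, F) = (U + F) + √(U + 1/F) = (F + U) + √(U + 1/F) = F + U + √(U + 1/F))
c(z, N) = 1/(-6 + N)
-155*(D(3, 12) + c(6, 3)) = -155*((12 + 3 + √(3 + 1/12)) + 1/(-6 + 3)) = -155*((12 + 3 + √(3 + 1/12)) + 1/(-3)) = -155*((12 + 3 + √(37/12)) - ⅓) = -155*((12 + 3 + √111/6) - ⅓) = -155*((15 + √111/6) - ⅓) = -155*(44/3 + √111/6) = -6820/3 - 155*√111/6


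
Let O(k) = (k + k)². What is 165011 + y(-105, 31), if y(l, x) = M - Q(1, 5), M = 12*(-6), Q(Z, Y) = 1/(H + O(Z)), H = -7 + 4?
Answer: 164938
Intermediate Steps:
O(k) = 4*k² (O(k) = (2*k)² = 4*k²)
H = -3
Q(Z, Y) = 1/(-3 + 4*Z²)
M = -72
y(l, x) = -73 (y(l, x) = -72 - 1/(-3 + 4*1²) = -72 - 1/(-3 + 4*1) = -72 - 1/(-3 + 4) = -72 - 1/1 = -72 - 1*1 = -72 - 1 = -73)
165011 + y(-105, 31) = 165011 - 73 = 164938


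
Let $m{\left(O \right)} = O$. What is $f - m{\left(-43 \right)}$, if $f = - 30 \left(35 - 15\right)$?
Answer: $-557$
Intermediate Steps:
$f = -600$ ($f = \left(-30\right) 20 = -600$)
$f - m{\left(-43 \right)} = -600 - -43 = -600 + 43 = -557$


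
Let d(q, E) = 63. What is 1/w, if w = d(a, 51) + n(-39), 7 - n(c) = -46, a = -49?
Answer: 1/116 ≈ 0.0086207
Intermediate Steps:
n(c) = 53 (n(c) = 7 - 1*(-46) = 7 + 46 = 53)
w = 116 (w = 63 + 53 = 116)
1/w = 1/116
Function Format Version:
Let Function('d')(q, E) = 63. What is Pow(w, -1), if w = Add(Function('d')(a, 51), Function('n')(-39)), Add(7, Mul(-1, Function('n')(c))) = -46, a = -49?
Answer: Rational(1, 116) ≈ 0.0086207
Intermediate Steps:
Function('n')(c) = 53 (Function('n')(c) = Add(7, Mul(-1, -46)) = Add(7, 46) = 53)
w = 116 (w = Add(63, 53) = 116)
Pow(w, -1) = Pow(116, -1) = Rational(1, 116)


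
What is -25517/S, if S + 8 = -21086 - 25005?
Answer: 25517/46099 ≈ 0.55353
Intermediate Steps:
S = -46099 (S = -8 + (-21086 - 25005) = -8 - 46091 = -46099)
-25517/S = -25517/(-46099) = -25517*(-1/46099) = 25517/46099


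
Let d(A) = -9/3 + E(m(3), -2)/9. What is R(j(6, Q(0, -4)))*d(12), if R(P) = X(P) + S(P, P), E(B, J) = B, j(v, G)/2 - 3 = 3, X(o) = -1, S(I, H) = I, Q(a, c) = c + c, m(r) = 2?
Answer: -275/9 ≈ -30.556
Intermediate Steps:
Q(a, c) = 2*c
j(v, G) = 12 (j(v, G) = 6 + 2*3 = 6 + 6 = 12)
R(P) = -1 + P
d(A) = -25/9 (d(A) = -9/3 + 2/9 = -9*⅓ + 2*(⅑) = -3 + 2/9 = -25/9)
R(j(6, Q(0, -4)))*d(12) = (-1 + 12)*(-25/9) = 11*(-25/9) = -275/9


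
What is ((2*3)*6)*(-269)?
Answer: -9684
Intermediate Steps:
((2*3)*6)*(-269) = (6*6)*(-269) = 36*(-269) = -9684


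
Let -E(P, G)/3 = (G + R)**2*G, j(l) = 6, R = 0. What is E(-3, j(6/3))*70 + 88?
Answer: -45272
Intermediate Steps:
E(P, G) = -3*G**3 (E(P, G) = -3*(G + 0)**2*G = -3*G**2*G = -3*G**3)
E(-3, j(6/3))*70 + 88 = -3*6**3*70 + 88 = -3*216*70 + 88 = -648*70 + 88 = -45360 + 88 = -45272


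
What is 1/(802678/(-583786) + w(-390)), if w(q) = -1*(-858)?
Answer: 7889/6757915 ≈ 0.0011674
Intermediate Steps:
w(q) = 858
1/(802678/(-583786) + w(-390)) = 1/(802678/(-583786) + 858) = 1/(802678*(-1/583786) + 858) = 1/(-10847/7889 + 858) = 1/(6757915/7889) = 7889/6757915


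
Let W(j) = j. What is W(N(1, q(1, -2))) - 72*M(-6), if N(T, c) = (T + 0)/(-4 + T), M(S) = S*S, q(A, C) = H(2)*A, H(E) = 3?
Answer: -7777/3 ≈ -2592.3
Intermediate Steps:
q(A, C) = 3*A
M(S) = S²
N(T, c) = T/(-4 + T)
W(N(1, q(1, -2))) - 72*M(-6) = 1/(-4 + 1) - 72*(-6)² = 1/(-3) - 72*36 = 1*(-⅓) - 2592 = -⅓ - 2592 = -7777/3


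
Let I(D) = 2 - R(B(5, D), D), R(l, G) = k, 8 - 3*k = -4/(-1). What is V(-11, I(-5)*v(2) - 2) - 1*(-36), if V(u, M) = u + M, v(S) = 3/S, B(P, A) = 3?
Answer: 24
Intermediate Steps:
k = 4/3 (k = 8/3 - (-4)/(3*(-1)) = 8/3 - (-4)*(-1)/3 = 8/3 - 1/3*4 = 8/3 - 4/3 = 4/3 ≈ 1.3333)
R(l, G) = 4/3
I(D) = 2/3 (I(D) = 2 - 1*4/3 = 2 - 4/3 = 2/3)
V(u, M) = M + u
V(-11, I(-5)*v(2) - 2) - 1*(-36) = ((2*(3/2)/3 - 2) - 11) - 1*(-36) = ((2*(3*(1/2))/3 - 2) - 11) + 36 = (((2/3)*(3/2) - 2) - 11) + 36 = ((1 - 2) - 11) + 36 = (-1 - 11) + 36 = -12 + 36 = 24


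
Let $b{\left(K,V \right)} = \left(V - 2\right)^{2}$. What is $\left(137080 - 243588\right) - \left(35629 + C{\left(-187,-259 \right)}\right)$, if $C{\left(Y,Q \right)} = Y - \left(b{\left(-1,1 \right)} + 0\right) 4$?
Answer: $-141946$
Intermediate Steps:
$b{\left(K,V \right)} = \left(-2 + V\right)^{2}$
$C{\left(Y,Q \right)} = -4 + Y$ ($C{\left(Y,Q \right)} = Y - \left(\left(-2 + 1\right)^{2} + 0\right) 4 = Y - \left(\left(-1\right)^{2} + 0\right) 4 = Y - \left(1 + 0\right) 4 = Y - 1 \cdot 4 = Y - 4 = -4 + Y$)
$\left(137080 - 243588\right) - \left(35629 + C{\left(-187,-259 \right)}\right) = \left(137080 - 243588\right) - 35438 = -106508 - 35438 = -141946$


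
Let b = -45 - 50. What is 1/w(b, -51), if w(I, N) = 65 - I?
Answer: 1/160 ≈ 0.0062500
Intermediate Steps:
b = -95
1/w(b, -51) = 1/(65 - 1*(-95)) = 1/(65 + 95) = 1/160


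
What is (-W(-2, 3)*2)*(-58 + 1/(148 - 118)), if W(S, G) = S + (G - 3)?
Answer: -3478/15 ≈ -231.87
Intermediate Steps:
W(S, G) = -3 + G + S (W(S, G) = S + (-3 + G) = -3 + G + S)
(-W(-2, 3)*2)*(-58 + 1/(148 - 118)) = (-(-3 + 3 - 2)*2)*(-58 + 1/(148 - 118)) = (-1*(-2)*2)*(-58 + 1/30) = (2*2)*(-58 + 1/30) = 4*(-1739/30) = -3478/15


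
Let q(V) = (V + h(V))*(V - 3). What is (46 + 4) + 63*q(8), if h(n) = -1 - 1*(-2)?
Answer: 2885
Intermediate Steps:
h(n) = 1 (h(n) = -1 + 2 = 1)
q(V) = (1 + V)*(-3 + V) (q(V) = (V + 1)*(V - 3) = (1 + V)*(-3 + V))
(46 + 4) + 63*q(8) = (46 + 4) + 63*(-3 + 8² - 2*8) = 50 + 63*(-3 + 64 - 16) = 50 + 63*45 = 50 + 2835 = 2885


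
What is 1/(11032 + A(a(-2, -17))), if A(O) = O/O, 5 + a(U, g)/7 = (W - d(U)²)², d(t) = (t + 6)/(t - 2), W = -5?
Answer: 1/11033 ≈ 9.0637e-5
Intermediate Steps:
d(t) = (6 + t)/(-2 + t)
a(U, g) = -35 + 7*(-5 - (6 + U)²/(-2 + U)²)² (a(U, g) = -35 + 7*(-5 - ((6 + U)/(-2 + U))²)² = -35 + 7*(-5 - (6 + U)²/(-2 + U)²)²)
A(O) = 1
1/(11032 + A(a(-2, -17))) = 1/(11032 + 1) = 1/11033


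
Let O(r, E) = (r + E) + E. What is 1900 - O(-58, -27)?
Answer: 2012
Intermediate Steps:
O(r, E) = r + 2*E (O(r, E) = (E + r) + E = r + 2*E)
1900 - O(-58, -27) = 1900 - (-58 + 2*(-27)) = 1900 - (-58 - 54) = 1900 - 1*(-112) = 1900 + 112 = 2012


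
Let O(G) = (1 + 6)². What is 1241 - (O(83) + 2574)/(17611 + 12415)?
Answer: 37259643/30026 ≈ 1240.9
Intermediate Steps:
O(G) = 49 (O(G) = 7² = 49)
1241 - (O(83) + 2574)/(17611 + 12415) = 1241 - (49 + 2574)/(17611 + 12415) = 1241 - 2623/30026 = 37259643/30026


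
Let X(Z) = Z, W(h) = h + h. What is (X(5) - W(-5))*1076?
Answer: 16140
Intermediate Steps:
W(h) = 2*h
(X(5) - W(-5))*1076 = (5 - 2*(-5))*1076 = (5 - 1*(-10))*1076 = (5 + 10)*1076 = 15*1076 = 16140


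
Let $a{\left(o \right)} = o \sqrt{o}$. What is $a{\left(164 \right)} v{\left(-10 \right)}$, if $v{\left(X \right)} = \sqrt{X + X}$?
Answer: $656 i \sqrt{205} \approx 9392.5 i$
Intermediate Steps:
$v{\left(X \right)} = \sqrt{2} \sqrt{X}$ ($v{\left(X \right)} = \sqrt{2 X} = \sqrt{2} \sqrt{X}$)
$a{\left(o \right)} = o^{\frac{3}{2}}$
$a{\left(164 \right)} v{\left(-10 \right)} = 164^{\frac{3}{2}} \sqrt{2} \sqrt{-10} = 328 \sqrt{41} \sqrt{2} i \sqrt{10} = 328 \sqrt{41} \cdot 2 i \sqrt{5} = 656 i \sqrt{205}$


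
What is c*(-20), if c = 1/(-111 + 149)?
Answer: -10/19 ≈ -0.52632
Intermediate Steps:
c = 1/38 ≈ 0.026316
c*(-20) = (1/38)*(-20) = -10/19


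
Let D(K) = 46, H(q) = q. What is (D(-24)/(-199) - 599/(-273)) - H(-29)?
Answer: 1682126/54327 ≈ 30.963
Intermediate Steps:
(D(-24)/(-199) - 599/(-273)) - H(-29) = (46/(-199) - 599/(-273)) - 1*(-29) = (46*(-1/199) - 599*(-1/273)) + 29 = (-46/199 + 599/273) + 29 = 106643/54327 + 29 = 1682126/54327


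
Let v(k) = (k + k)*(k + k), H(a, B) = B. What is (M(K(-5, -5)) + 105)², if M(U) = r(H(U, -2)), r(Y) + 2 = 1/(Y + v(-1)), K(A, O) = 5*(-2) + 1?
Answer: 42849/4 ≈ 10712.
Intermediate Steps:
v(k) = 4*k² (v(k) = (2*k)*(2*k) = 4*k²)
K(A, O) = -9 (K(A, O) = -10 + 1 = -9)
r(Y) = -2 + 1/(4 + Y) (r(Y) = -2 + 1/(Y + 4*(-1)²) = -2 + 1/(Y + 4*1) = -2 + 1/(Y + 4) = -2 + 1/(4 + Y))
M(U) = -3/2 (M(U) = (-7 - 2*(-2))/(4 - 2) = (-7 + 4)/2 = (½)*(-3) = -3/2)
(M(K(-5, -5)) + 105)² = (-3/2 + 105)² = (207/2)² = 42849/4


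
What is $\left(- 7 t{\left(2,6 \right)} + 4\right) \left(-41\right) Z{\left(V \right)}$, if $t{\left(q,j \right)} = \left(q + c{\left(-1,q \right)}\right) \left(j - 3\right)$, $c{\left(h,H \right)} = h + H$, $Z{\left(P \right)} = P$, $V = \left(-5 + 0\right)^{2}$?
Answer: $60475$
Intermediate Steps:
$V = 25$ ($V = \left(-5\right)^{2} = 25$)
$c{\left(h,H \right)} = H + h$
$t{\left(q,j \right)} = \left(-1 + 2 q\right) \left(-3 + j\right)$ ($t{\left(q,j \right)} = \left(q + \left(q - 1\right)\right) \left(j - 3\right) = \left(q + \left(-1 + q\right)\right) \left(-3 + j\right) = \left(-1 + 2 q\right) \left(-3 + j\right)$)
$\left(- 7 t{\left(2,6 \right)} + 4\right) \left(-41\right) Z{\left(V \right)} = \left(- 7 \left(3 - 6 - 12 + 2 \cdot 6 \cdot 2\right) + 4\right) \left(-41\right) 25 = \left(- 7 \left(3 - 6 - 12 + 24\right) + 4\right) \left(-41\right) 25 = \left(\left(-7\right) 9 + 4\right) \left(-41\right) 25 = \left(-63 + 4\right) \left(-41\right) 25 = \left(-59\right) \left(-41\right) 25 = 2419 \cdot 25 = 60475$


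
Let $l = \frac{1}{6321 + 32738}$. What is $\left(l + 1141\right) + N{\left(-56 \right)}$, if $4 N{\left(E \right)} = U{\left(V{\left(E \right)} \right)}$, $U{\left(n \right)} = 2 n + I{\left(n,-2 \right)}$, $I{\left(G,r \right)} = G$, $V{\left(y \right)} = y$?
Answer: $\frac{42925842}{39059} \approx 1099.0$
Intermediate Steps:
$l = \frac{1}{39059} \approx 2.5602 \cdot 10^{-5}$
$U{\left(n \right)} = 3 n$ ($U{\left(n \right)} = 2 n + n = 3 n$)
$N{\left(E \right)} = \frac{3 E}{4}$
$\left(l + 1141\right) + N{\left(-56 \right)} = \left(\frac{1}{39059} + 1141\right) + \frac{3}{4} \left(-56\right) = \frac{44566320}{39059} - 42 = \frac{42925842}{39059}$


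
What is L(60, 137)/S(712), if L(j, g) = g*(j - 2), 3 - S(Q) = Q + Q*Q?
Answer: -7946/507653 ≈ -0.015652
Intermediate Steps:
S(Q) = 3 - Q - Q² (S(Q) = 3 - (Q + Q*Q) = 3 - (Q + Q²) = 3 + (-Q - Q²) = 3 - Q - Q²)
L(j, g) = g*(-2 + j)
L(60, 137)/S(712) = (137*(-2 + 60))/(3 - 1*712 - 1*712²) = (137*58)/(3 - 712 - 1*506944) = 7946/(3 - 712 - 506944) = 7946/(-507653) = 7946*(-1/507653) = -7946/507653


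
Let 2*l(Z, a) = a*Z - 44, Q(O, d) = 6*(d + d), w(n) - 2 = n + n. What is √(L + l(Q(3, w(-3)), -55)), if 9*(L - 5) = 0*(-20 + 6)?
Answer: √1303 ≈ 36.097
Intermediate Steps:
w(n) = 2 + 2*n (w(n) = 2 + (n + n) = 2 + 2*n)
Q(O, d) = 12*d (Q(O, d) = 6*(2*d) = 12*d)
l(Z, a) = -22 + Z*a/2 (l(Z, a) = (a*Z - 44)/2 = (Z*a - 44)/2 = (-44 + Z*a)/2 = -22 + Z*a/2)
L = 5 (L = 5 + (0*(-20 + 6))/9 = 5 + (0*(-14))/9 = 5 + (⅑)*0 = 5 + 0 = 5)
√(L + l(Q(3, w(-3)), -55)) = √(5 + (-22 + (½)*(12*(2 + 2*(-3)))*(-55))) = √(5 + (-22 + (½)*(12*(2 - 6))*(-55))) = √(5 + (-22 + (½)*(12*(-4))*(-55))) = √(5 + (-22 + (½)*(-48)*(-55))) = √(5 + (-22 + 1320)) = √(5 + 1298) = √1303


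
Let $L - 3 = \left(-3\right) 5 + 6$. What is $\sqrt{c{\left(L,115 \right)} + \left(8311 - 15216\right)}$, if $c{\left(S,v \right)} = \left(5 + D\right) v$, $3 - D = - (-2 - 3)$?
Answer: $4 i \sqrt{410} \approx 80.994 i$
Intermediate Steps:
$L = -6$ ($L = 3 + \left(\left(-3\right) 5 + 6\right) = 3 + \left(-15 + 6\right) = 3 - 9 = -6$)
$D = -2$ ($D = 3 - - (-2 - 3) = 3 - \left(-1\right) \left(-5\right) = 3 - 5 = -2$)
$c{\left(S,v \right)} = 3 v$ ($c{\left(S,v \right)} = \left(5 - 2\right) v = 3 v$)
$\sqrt{c{\left(L,115 \right)} + \left(8311 - 15216\right)} = \sqrt{3 \cdot 115 + \left(8311 - 15216\right)} = \sqrt{345 - 6905} = \sqrt{-6560} = 4 i \sqrt{410}$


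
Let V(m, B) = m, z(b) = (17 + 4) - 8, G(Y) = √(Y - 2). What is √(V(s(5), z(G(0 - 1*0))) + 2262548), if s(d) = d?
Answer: √2262553 ≈ 1504.2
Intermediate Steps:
G(Y) = √(-2 + Y)
z(b) = 13 (z(b) = 21 - 8 = 13)
√(V(s(5), z(G(0 - 1*0))) + 2262548) = √(5 + 2262548) = √2262553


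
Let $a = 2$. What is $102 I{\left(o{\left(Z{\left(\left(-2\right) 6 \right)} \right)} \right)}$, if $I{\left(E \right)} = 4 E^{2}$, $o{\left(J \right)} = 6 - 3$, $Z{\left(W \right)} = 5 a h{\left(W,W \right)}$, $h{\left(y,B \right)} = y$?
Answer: $3672$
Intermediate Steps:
$Z{\left(W \right)} = 10 W$ ($Z{\left(W \right)} = 5 \cdot 2 W = 10 W$)
$o{\left(J \right)} = 3$
$102 I{\left(o{\left(Z{\left(\left(-2\right) 6 \right)} \right)} \right)} = 102 \cdot 4 \cdot 3^{2} = 102 \cdot 4 \cdot 9 = 102 \cdot 36 = 3672$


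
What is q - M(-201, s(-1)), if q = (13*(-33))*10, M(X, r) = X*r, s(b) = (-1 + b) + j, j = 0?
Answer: -4692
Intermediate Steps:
s(b) = -1 + b (s(b) = (-1 + b) + 0 = -1 + b)
q = -4290 (q = -429*10 = -4290)
q - M(-201, s(-1)) = -4290 - (-201)*(-1 - 1) = -4290 - (-201)*(-2) = -4290 - 1*402 = -4290 - 402 = -4692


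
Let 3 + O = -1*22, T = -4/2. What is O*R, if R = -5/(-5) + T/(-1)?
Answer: -75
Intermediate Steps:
T = -2 (T = -4*½ = -2)
O = -25 (O = -3 - 1*22 = -3 - 22 = -25)
R = 3 (R = -5/(-5) - 2/(-1) = -5*(-⅕) - 2*(-1) = 1 + 2 = 3)
O*R = -25*3 = -75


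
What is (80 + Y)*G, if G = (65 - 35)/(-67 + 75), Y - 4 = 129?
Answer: 3195/4 ≈ 798.75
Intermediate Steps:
Y = 133 (Y = 4 + 129 = 133)
G = 15/4 (G = 30/8 = 30*(1/8) = 15/4 ≈ 3.7500)
(80 + Y)*G = (80 + 133)*(15/4) = 213*(15/4) = 3195/4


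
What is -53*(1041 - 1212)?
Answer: 9063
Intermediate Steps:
-53*(1041 - 1212) = -53*(-171) = 9063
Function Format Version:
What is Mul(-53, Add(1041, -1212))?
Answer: 9063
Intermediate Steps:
Mul(-53, Add(1041, -1212)) = Mul(-53, -171) = 9063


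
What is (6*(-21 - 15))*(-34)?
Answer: 7344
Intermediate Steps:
(6*(-21 - 15))*(-34) = (6*(-36))*(-34) = -216*(-34) = 7344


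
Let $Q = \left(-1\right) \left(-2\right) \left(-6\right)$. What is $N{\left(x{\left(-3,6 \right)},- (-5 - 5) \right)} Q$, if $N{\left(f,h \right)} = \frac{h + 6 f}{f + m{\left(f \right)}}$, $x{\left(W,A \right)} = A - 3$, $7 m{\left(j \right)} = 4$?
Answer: $- \frac{2352}{25} \approx -94.08$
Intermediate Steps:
$m{\left(j \right)} = \frac{4}{7}$ ($m{\left(j \right)} = \frac{1}{7} \cdot 4 = \frac{4}{7}$)
$x{\left(W,A \right)} = -3 + A$
$N{\left(f,h \right)} = \frac{h + 6 f}{\frac{4}{7} + f}$ ($N{\left(f,h \right)} = \frac{h + 6 f}{f + \frac{4}{7}} = \frac{h + 6 f}{\frac{4}{7} + f}$)
$Q = -12$ ($Q = 2 \left(-6\right) = -12$)
$N{\left(x{\left(-3,6 \right)},- (-5 - 5) \right)} Q = \frac{7 \left(- (-5 - 5) + 6 \left(-3 + 6\right)\right)}{4 + 7 \left(-3 + 6\right)} \left(-12\right) = \frac{7 \left(\left(-1\right) \left(-10\right) + 6 \cdot 3\right)}{4 + 7 \cdot 3} \left(-12\right) = \frac{7 \left(10 + 18\right)}{4 + 21} \left(-12\right) = 7 \cdot \frac{1}{25} \cdot 28 \left(-12\right) = \frac{196}{25} \left(-12\right) = - \frac{2352}{25}$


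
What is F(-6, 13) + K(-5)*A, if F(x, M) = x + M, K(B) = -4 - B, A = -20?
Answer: -13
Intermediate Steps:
F(x, M) = M + x
F(-6, 13) + K(-5)*A = (13 - 6) + (-4 - 1*(-5))*(-20) = 7 + (-4 + 5)*(-20) = 7 + 1*(-20) = 7 - 20 = -13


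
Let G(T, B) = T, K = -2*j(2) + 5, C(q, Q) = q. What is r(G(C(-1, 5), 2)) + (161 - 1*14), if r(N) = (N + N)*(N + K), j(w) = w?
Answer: 147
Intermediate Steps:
K = 1 (K = -2*2 + 5 = -4 + 5 = 1)
r(N) = 2*N*(1 + N) (r(N) = (N + N)*(N + 1) = (2*N)*(1 + N) = 2*N*(1 + N))
r(G(C(-1, 5), 2)) + (161 - 1*14) = 2*(-1)*(1 - 1) + (161 - 1*14) = 2*(-1)*0 + (161 - 14) = 0 + 147 = 147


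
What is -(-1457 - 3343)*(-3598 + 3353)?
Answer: -1176000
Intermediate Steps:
-(-1457 - 3343)*(-3598 + 3353) = -(-4800)*(-245) = -1*1176000 = -1176000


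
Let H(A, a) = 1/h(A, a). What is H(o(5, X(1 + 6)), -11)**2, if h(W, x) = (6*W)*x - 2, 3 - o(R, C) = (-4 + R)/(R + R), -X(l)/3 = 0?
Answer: 25/935089 ≈ 2.6735e-5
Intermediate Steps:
X(l) = 0 (X(l) = -3*0 = 0)
o(R, C) = 3 - (-4 + R)/(2*R) (o(R, C) = 3 - (-4 + R)/(R + R) = 3 - (-4 + R)/(2*R))
h(W, x) = -2 + 6*W*x (h(W, x) = 6*W*x - 2 = -2 + 6*W*x)
H(A, a) = 1/(-2 + 6*A*a)
H(o(5, X(1 + 6)), -11)**2 = (1/(2*(-1 + 3*(5/2 + 2/5)*(-11))))**2 = (1/(2*(-1 + 3*(29/10)*(-11))))**2 = (1/(2*(-1 - 957/10)))**2 = (1/(2*(-967/10)))**2 = ((1/2)*(-10/967))**2 = (-5/967)**2 = 25/935089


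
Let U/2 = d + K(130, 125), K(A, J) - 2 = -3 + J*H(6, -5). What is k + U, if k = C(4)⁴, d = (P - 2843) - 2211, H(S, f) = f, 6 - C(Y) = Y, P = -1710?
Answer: -14764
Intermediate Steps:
C(Y) = 6 - Y
K(A, J) = -1 - 5*J (K(A, J) = 2 + (-3 + J*(-5)) = 2 + (-3 - 5*J) = -1 - 5*J)
d = -6764 (d = (-1710 - 2843) - 2211 = -4553 - 2211 = -6764)
U = -14780 (U = 2*(-6764 + (-1 - 5*125)) = 2*(-6764 + (-1 - 625)) = 2*(-6764 - 626) = 2*(-7390) = -14780)
k = 16 (k = (6 - 1*4)⁴ = (6 - 4)⁴ = 2⁴ = 16)
k + U = 16 - 14780 = -14764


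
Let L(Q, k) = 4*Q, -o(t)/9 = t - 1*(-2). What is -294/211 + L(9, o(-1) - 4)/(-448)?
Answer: -34827/23632 ≈ -1.4737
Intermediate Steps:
o(t) = -18 - 9*t (o(t) = -9*(t - 1*(-2)) = -9*(t + 2) = -9*(2 + t) = -18 - 9*t)
-294/211 + L(9, o(-1) - 4)/(-448) = -294/211 + (4*9)/(-448) = -294*1/211 + 36*(-1/448) = -294/211 - 9/112 = -34827/23632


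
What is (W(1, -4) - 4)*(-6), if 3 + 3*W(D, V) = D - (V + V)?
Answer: 12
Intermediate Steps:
W(D, V) = -1 - 2*V/3 + D/3 (W(D, V) = -1 + (D - (V + V))/3 = -1 + (D - 2*V)/3 = -1 + (-2*V/3 + D/3) = -1 - 2*V/3 + D/3)
(W(1, -4) - 4)*(-6) = ((-1 - ⅔*(-4) + (⅓)*1) - 4)*(-6) = ((-1 + 8/3 + ⅓) - 4)*(-6) = (2 - 4)*(-6) = -2*(-6) = 12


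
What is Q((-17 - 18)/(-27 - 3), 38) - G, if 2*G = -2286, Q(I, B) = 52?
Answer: 1195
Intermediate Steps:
G = -1143 (G = (½)*(-2286) = -1143)
Q((-17 - 18)/(-27 - 3), 38) - G = 52 - 1*(-1143) = 52 + 1143 = 1195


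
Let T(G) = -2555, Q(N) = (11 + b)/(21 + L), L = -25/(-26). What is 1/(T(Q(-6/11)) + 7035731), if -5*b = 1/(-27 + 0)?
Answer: 1/7033176 ≈ 1.4218e-7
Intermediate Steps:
b = 1/135 (b = -1/(5*(-27 + 0)) = -1/5/(-27) = -1/5*(-1/27) = 1/135 ≈ 0.0074074)
L = 25/26 (L = -25*(-1/26) = 25/26 ≈ 0.96154)
Q(N) = 38636/77085 (Q(N) = (11 + 1/135)/(21 + 25/26) = 1486/(135*(571/26)) = (1486/135)*(26/571) = 38636/77085)
1/(T(Q(-6/11)) + 7035731) = 1/(-2555 + 7035731) = 1/7033176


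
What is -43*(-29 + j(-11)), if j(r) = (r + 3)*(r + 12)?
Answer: 1591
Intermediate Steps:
j(r) = (3 + r)*(12 + r)
-43*(-29 + j(-11)) = -43*(-29 + (36 + (-11)² + 15*(-11))) = -43*(-29 + (36 + 121 - 165)) = -43*(-29 - 8) = -43*(-37) = 1591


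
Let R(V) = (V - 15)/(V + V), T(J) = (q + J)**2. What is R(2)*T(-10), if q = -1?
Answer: -1573/4 ≈ -393.25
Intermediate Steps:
T(J) = (-1 + J)**2
R(V) = (-15 + V)/(2*V) (R(V) = (-15 + V)/((2*V)) = (-15 + V)*(1/(2*V)) = (-15 + V)/(2*V))
R(2)*T(-10) = ((1/2)*(-15 + 2)/2)*(-1 - 10)**2 = ((1/2)*(1/2)*(-13))*(-11)**2 = -13/4*121 = -1573/4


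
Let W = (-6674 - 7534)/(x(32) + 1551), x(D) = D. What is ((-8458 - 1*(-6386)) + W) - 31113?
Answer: -52546063/1583 ≈ -33194.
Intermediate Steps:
W = -14208/1583 (W = (-6674 - 7534)/(32 + 1551) = -14208/1583 ≈ -8.9754)
((-8458 - 1*(-6386)) + W) - 31113 = ((-8458 - 1*(-6386)) - 14208/1583) - 31113 = ((-8458 + 6386) - 14208/1583) - 31113 = (-2072 - 14208/1583) - 31113 = -3294184/1583 - 31113 = -52546063/1583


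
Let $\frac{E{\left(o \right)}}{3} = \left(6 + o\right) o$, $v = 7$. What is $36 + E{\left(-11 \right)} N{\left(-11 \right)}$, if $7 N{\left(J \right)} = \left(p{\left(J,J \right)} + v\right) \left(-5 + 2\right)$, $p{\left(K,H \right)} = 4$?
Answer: $- \frac{5193}{7} \approx -741.86$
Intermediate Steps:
$N{\left(J \right)} = - \frac{33}{7}$ ($N{\left(J \right)} = \frac{\left(4 + 7\right) \left(-5 + 2\right)}{7} = \frac{11 \left(-3\right)}{7} = \frac{1}{7} \left(-33\right) = - \frac{33}{7}$)
$E{\left(o \right)} = 3 o \left(6 + o\right)$ ($E{\left(o \right)} = 3 \left(6 + o\right) o = 3 o \left(6 + o\right)$)
$36 + E{\left(-11 \right)} N{\left(-11 \right)} = 36 + 3 \left(-11\right) \left(6 - 11\right) \left(- \frac{33}{7}\right) = 36 + 3 \left(-11\right) \left(-5\right) \left(- \frac{33}{7}\right) = 36 + 165 \left(- \frac{33}{7}\right) = 36 - \frac{5445}{7} = - \frac{5193}{7}$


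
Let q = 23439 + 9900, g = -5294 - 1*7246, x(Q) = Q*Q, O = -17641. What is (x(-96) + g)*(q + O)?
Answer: -52180152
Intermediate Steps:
x(Q) = Q²
g = -12540 (g = -5294 - 7246 = -12540)
q = 33339
(x(-96) + g)*(q + O) = ((-96)² - 12540)*(33339 - 17641) = (9216 - 12540)*15698 = -3324*15698 = -52180152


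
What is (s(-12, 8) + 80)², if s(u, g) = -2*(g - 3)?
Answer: 4900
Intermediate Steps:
s(u, g) = 6 - 2*g (s(u, g) = -2*(-3 + g) = 6 - 2*g)
(s(-12, 8) + 80)² = ((6 - 2*8) + 80)² = ((6 - 16) + 80)² = (-10 + 80)² = 70² = 4900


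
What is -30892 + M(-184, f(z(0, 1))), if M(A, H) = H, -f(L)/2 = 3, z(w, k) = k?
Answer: -30898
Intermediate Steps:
f(L) = -6 (f(L) = -2*3 = -6)
-30892 + M(-184, f(z(0, 1))) = -30892 - 6 = -30898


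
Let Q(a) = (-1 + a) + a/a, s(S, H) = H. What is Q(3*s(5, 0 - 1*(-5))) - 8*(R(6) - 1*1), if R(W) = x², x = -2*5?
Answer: -777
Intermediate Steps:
x = -10
R(W) = 100 (R(W) = (-10)² = 100)
Q(a) = a (Q(a) = (-1 + a) + 1 = a)
Q(3*s(5, 0 - 1*(-5))) - 8*(R(6) - 1*1) = 3*(0 - 1*(-5)) - 8*(100 - 1*1) = 3*(0 + 5) - 8*(100 - 1) = 3*5 - 8*99 = 15 - 792 = -777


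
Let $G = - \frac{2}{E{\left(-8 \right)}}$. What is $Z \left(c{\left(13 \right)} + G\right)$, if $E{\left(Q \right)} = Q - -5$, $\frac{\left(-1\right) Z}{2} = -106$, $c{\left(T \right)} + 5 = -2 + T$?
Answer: $\frac{4240}{3} \approx 1413.3$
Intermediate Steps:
$c{\left(T \right)} = -7 + T$ ($c{\left(T \right)} = -5 + \left(-2 + T\right) = -7 + T$)
$Z = 212$ ($Z = \left(-2\right) \left(-106\right) = 212$)
$E{\left(Q \right)} = 5 + Q$ ($E{\left(Q \right)} = Q + 5 = 5 + Q$)
$G = \frac{2}{3}$ ($G = - \frac{2}{5 - 8} = - \frac{2}{-3} = \left(-2\right) \left(- \frac{1}{3}\right) = \frac{2}{3} \approx 0.66667$)
$Z \left(c{\left(13 \right)} + G\right) = 212 \left(\left(-7 + 13\right) + \frac{2}{3}\right) = 212 \left(6 + \frac{2}{3}\right) = 212 \cdot \frac{20}{3} = \frac{4240}{3}$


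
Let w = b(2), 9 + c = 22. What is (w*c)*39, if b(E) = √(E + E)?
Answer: 1014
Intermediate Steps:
c = 13 (c = -9 + 22 = 13)
b(E) = √2*√E (b(E) = √(2*E) = √2*√E)
w = 2 (w = √2*√2 = 2)
(w*c)*39 = (2*13)*39 = 26*39 = 1014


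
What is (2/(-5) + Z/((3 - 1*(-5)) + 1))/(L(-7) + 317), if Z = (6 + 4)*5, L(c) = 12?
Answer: 232/14805 ≈ 0.015670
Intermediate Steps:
Z = 50 (Z = 10*5 = 50)
(2/(-5) + Z/((3 - 1*(-5)) + 1))/(L(-7) + 317) = (2/(-5) + 50/((3 - 1*(-5)) + 1))/(12 + 317) = (2*(-1/5) + 50/((3 + 5) + 1))/329 = (-2/5 + 50/(8 + 1))/329 = (-2/5 + 50/9)/329 = (1/329)*(232/45) = 232/14805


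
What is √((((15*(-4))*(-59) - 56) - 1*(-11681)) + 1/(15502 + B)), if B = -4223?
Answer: 2*√482307060011/11279 ≈ 123.15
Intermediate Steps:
√((((15*(-4))*(-59) - 56) - 1*(-11681)) + 1/(15502 + B)) = √((((15*(-4))*(-59) - 56) - 1*(-11681)) + 1/(15502 - 4223)) = √(((-60*(-59) - 56) + 11681) + 1/11279) = √(((3540 - 56) + 11681) + 1/11279) = √((3484 + 11681) + 1/11279) = √(15165 + 1/11279) = √(171046036/11279) = 2*√482307060011/11279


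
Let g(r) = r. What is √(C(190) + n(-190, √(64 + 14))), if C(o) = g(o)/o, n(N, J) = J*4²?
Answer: √(1 + 16*√78) ≈ 11.929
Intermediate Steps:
n(N, J) = 16*J (n(N, J) = J*16 = 16*J)
C(o) = 1 (C(o) = o/o = 1)
√(C(190) + n(-190, √(64 + 14))) = √(1 + 16*√(64 + 14)) = √(1 + 16*√78)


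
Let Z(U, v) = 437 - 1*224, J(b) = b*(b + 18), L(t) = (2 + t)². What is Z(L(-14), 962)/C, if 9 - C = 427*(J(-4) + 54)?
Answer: 213/863 ≈ 0.24681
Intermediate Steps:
J(b) = b*(18 + b)
Z(U, v) = 213 (Z(U, v) = 437 - 224 = 213)
C = 863 (C = 9 - 427*(-4*(18 - 4) + 54) = 9 - 427*(-4*14 + 54) = 9 - 427*(-56 + 54) = 9 - 427*(-2) = 9 - 1*(-854) = 9 + 854 = 863)
Z(L(-14), 962)/C = 213/863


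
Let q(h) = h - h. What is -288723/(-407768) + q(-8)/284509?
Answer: 288723/407768 ≈ 0.70806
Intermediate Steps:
q(h) = 0
-288723/(-407768) + q(-8)/284509 = -288723/(-407768) + 0/284509 = -288723*(-1/407768) + 0*(1/284509) = 288723/407768 + 0 = 288723/407768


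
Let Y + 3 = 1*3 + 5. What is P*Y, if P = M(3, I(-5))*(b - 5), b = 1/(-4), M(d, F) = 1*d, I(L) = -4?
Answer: -315/4 ≈ -78.750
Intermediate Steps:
M(d, F) = d
b = -¼ ≈ -0.25000
Y = 5 (Y = -3 + (1*3 + 5) = -3 + (3 + 5) = -3 + 8 = 5)
P = -63/4 (P = 3*(-¼ - 5) = 3*(-21/4) = -63/4 ≈ -15.750)
P*Y = -63/4*5 = -315/4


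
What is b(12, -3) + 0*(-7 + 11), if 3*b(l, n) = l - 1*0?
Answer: 4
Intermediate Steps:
b(l, n) = l/3 (b(l, n) = (l - 1*0)/3 = (l + 0)/3 = l/3)
b(12, -3) + 0*(-7 + 11) = (⅓)*12 + 0*(-7 + 11) = 4 + 0*4 = 4 + 0 = 4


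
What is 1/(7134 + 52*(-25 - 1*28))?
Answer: 1/4378 ≈ 0.00022841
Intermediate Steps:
1/(7134 + 52*(-25 - 1*28)) = 1/(7134 + 52*(-25 - 28)) = 1/(7134 + 52*(-53)) = 1/(7134 - 2756) = 1/4378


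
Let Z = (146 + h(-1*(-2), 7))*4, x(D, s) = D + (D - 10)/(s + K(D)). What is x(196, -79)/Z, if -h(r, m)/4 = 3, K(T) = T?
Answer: 3853/10452 ≈ 0.36864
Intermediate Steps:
h(r, m) = -12 (h(r, m) = -4*3 = -12)
x(D, s) = D + (-10 + D)/(D + s) (x(D, s) = D + (D - 10)/(s + D) = D + (-10 + D)/(D + s))
Z = 536 (Z = (146 - 12)*4 = 134*4 = 536)
x(196, -79)/Z = ((-10 + 196 + 196² + 196*(-79))/(196 - 79))/536 = ((-10 + 196 + 38416 - 15484)/117)*(1/536) = ((1/117)*23118)*(1/536) = (7706/39)*(1/536) = 3853/10452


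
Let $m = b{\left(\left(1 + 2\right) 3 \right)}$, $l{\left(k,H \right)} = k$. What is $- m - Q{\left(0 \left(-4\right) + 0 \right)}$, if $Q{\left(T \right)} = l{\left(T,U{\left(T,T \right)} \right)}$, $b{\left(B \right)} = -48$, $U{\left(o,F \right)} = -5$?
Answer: $48$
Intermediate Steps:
$m = -48$
$Q{\left(T \right)} = T$
$- m - Q{\left(0 \left(-4\right) + 0 \right)} = \left(-1\right) \left(-48\right) - \left(0 \left(-4\right) + 0\right) = 48 - \left(0 + 0\right) = 48 - 0 = 48 + 0 = 48$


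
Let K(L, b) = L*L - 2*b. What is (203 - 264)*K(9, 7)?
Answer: -4087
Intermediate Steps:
K(L, b) = L**2 - 2*b
(203 - 264)*K(9, 7) = (203 - 264)*(9**2 - 2*7) = -61*(81 - 14) = -61*67 = -4087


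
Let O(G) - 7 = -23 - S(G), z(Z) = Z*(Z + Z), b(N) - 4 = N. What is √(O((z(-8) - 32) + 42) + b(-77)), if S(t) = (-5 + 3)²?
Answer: I*√93 ≈ 9.6436*I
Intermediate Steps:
S(t) = 4 (S(t) = (-2)² = 4)
b(N) = 4 + N
z(Z) = 2*Z² (z(Z) = Z*(2*Z) = 2*Z²)
O(G) = -20 (O(G) = 7 + (-23 - 1*4) = 7 + (-23 - 4) = 7 - 27 = -20)
√(O((z(-8) - 32) + 42) + b(-77)) = √(-20 + (4 - 77)) = √(-20 - 73) = √(-93) = I*√93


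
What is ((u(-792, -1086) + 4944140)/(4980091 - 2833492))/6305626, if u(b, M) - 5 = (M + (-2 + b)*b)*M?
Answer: -676805387/13535650465974 ≈ -5.0002e-5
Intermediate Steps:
u(b, M) = 5 + M*(M + b*(-2 + b)) (u(b, M) = 5 + (M + (-2 + b)*b)*M = 5 + (M + b*(-2 + b))*M = 5 + M*(M + b*(-2 + b)))
((u(-792, -1086) + 4944140)/(4980091 - 2833492))/6305626 = (((5 + (-1086)² - 1086*(-792)² - 2*(-1086)*(-792)) + 4944140)/(4980091 - 2833492))/6305626 = (((5 + 1179396 - 1086*627264 - 1720224) + 4944140)/2146599)*(1/6305626) = (((5 + 1179396 - 681208704 - 1720224) + 4944140)*(1/2146599))*(1/6305626) = ((-681749527 + 4944140)*(1/2146599))*(1/6305626) = -676805387*1/2146599*(1/6305626) = -676805387/2146599*1/6305626 = -676805387/13535650465974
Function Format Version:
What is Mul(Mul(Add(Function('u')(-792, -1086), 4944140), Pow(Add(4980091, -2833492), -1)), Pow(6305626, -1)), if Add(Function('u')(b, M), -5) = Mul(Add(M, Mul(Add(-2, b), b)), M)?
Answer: Rational(-676805387, 13535650465974) ≈ -5.0002e-5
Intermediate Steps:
Function('u')(b, M) = Add(5, Mul(M, Add(M, Mul(b, Add(-2, b))))) (Function('u')(b, M) = Add(5, Mul(Add(M, Mul(Add(-2, b), b)), M)) = Add(5, Mul(Add(M, Mul(b, Add(-2, b))), M)) = Add(5, Mul(M, Add(M, Mul(b, Add(-2, b))))))
Mul(Mul(Add(Function('u')(-792, -1086), 4944140), Pow(Add(4980091, -2833492), -1)), Pow(6305626, -1)) = Mul(Mul(Add(Add(5, Pow(-1086, 2), Mul(-1086, Pow(-792, 2)), Mul(-2, -1086, -792)), 4944140), Pow(Add(4980091, -2833492), -1)), Pow(6305626, -1)) = Mul(Mul(Add(Add(5, 1179396, Mul(-1086, 627264), -1720224), 4944140), Pow(2146599, -1)), Rational(1, 6305626)) = Mul(Mul(Add(Add(5, 1179396, -681208704, -1720224), 4944140), Rational(1, 2146599)), Rational(1, 6305626)) = Mul(Mul(Add(-681749527, 4944140), Rational(1, 2146599)), Rational(1, 6305626)) = Mul(Mul(-676805387, Rational(1, 2146599)), Rational(1, 6305626)) = Mul(Rational(-676805387, 2146599), Rational(1, 6305626)) = Rational(-676805387, 13535650465974)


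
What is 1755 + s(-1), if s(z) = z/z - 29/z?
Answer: 1785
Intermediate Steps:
s(z) = 1 - 29/z
1755 + s(-1) = 1755 + (-29 - 1)/(-1) = 1755 - 1*(-30) = 1755 + 30 = 1785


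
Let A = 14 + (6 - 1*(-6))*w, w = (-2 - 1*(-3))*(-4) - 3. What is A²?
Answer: 4900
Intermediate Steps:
w = -7 (w = (-2 + 3)*(-4) - 3 = 1*(-4) - 3 = -4 - 3 = -7)
A = -70 (A = 14 + (6 - 1*(-6))*(-7) = 14 + (6 + 6)*(-7) = 14 + 12*(-7) = 14 - 84 = -70)
A² = (-70)² = 4900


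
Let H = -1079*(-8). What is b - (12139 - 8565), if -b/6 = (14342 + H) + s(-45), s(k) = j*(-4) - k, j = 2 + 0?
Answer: -141640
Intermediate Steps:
j = 2
H = 8632
s(k) = -8 - k (s(k) = 2*(-4) - k = -8 - k)
b = -138066 (b = -6*((14342 + 8632) + (-8 - 1*(-45))) = -6*(22974 + (-8 + 45)) = -6*(22974 + 37) = -6*23011 = -138066)
b - (12139 - 8565) = -138066 - (12139 - 8565) = -138066 - 1*3574 = -138066 - 3574 = -141640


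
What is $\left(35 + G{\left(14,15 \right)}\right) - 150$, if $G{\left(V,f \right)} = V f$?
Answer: $95$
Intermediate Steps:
$\left(35 + G{\left(14,15 \right)}\right) - 150 = \left(35 + 14 \cdot 15\right) - 150 = \left(35 + 210\right) - 150 = 245 - 150 = 95$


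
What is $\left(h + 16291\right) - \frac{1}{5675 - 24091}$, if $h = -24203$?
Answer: $- \frac{145707391}{18416} \approx -7912.0$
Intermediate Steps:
$\left(h + 16291\right) - \frac{1}{5675 - 24091} = \left(-24203 + 16291\right) - \frac{1}{5675 - 24091} = -7912 - \frac{1}{-18416} = -7912 - - \frac{1}{18416} = -7912 + \frac{1}{18416} = - \frac{145707391}{18416}$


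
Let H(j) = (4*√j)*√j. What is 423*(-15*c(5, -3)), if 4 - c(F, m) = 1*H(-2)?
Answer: -76140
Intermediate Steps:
H(j) = 4*j
c(F, m) = 12 (c(F, m) = 4 - 4*(-2) = 4 - (-8) = 4 - 1*(-8) = 4 + 8 = 12)
423*(-15*c(5, -3)) = 423*(-15*12) = 423*(-180) = -76140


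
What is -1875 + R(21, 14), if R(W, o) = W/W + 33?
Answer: -1841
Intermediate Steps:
R(W, o) = 34 (R(W, o) = 1 + 33 = 34)
-1875 + R(21, 14) = -1875 + 34 = -1841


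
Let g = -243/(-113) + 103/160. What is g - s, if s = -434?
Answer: 7897239/18080 ≈ 436.79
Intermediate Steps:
g = 50519/18080 (g = -243*(-1/113) + 103*(1/160) = 243/113 + 103/160 = 50519/18080 ≈ 2.7942)
g - s = 50519/18080 - 1*(-434) = 50519/18080 + 434 = 7897239/18080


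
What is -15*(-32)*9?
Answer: 4320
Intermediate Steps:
-15*(-32)*9 = 480*9 = 4320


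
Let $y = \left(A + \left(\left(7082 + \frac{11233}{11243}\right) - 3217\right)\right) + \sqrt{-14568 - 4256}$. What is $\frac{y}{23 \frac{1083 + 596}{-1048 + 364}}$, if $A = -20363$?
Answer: $\frac{126865434204}{434170931} - \frac{1368 i \sqrt{4706}}{38617} \approx 292.2 - 2.4302 i$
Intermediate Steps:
$y = - \frac{185475781}{11243} + 2 i \sqrt{4706}$ ($y = \left(-20363 + \left(\left(7082 + \frac{11233}{11243}\right) - 3217\right)\right) + \sqrt{-14568 - 4256} = \left(-20363 + \left(\left(7082 + 11233 \cdot \frac{1}{11243}\right) - 3217\right)\right) + \sqrt{-18824} = \left(-20363 + \left(\left(7082 + \frac{11233}{11243}\right) - 3217\right)\right) + 2 i \sqrt{4706} = \left(-20363 + \left(\frac{79634159}{11243} - 3217\right)\right) + 2 i \sqrt{4706} = \left(-20363 + \frac{43465428}{11243}\right) + 2 i \sqrt{4706} = - \frac{185475781}{11243} + 2 i \sqrt{4706} \approx -16497.0 + 137.2 i$)
$\frac{y}{23 \frac{1083 + 596}{-1048 + 364}} = \frac{- \frac{185475781}{11243} + 2 i \sqrt{4706}}{23 \frac{1083 + 596}{-1048 + 364}} = \frac{- \frac{185475781}{11243} + 2 i \sqrt{4706}}{23 \frac{1679}{-684}} = \frac{- \frac{185475781}{11243} + 2 i \sqrt{4706}}{23 \cdot 1679 \left(- \frac{1}{684}\right)} = \frac{- \frac{185475781}{11243} + 2 i \sqrt{4706}}{23 \left(- \frac{1679}{684}\right)} = \frac{- \frac{185475781}{11243} + 2 i \sqrt{4706}}{- \frac{38617}{684}} = \left(- \frac{185475781}{11243} + 2 i \sqrt{4706}\right) \left(- \frac{684}{38617}\right) = \frac{126865434204}{434170931} - \frac{1368 i \sqrt{4706}}{38617}$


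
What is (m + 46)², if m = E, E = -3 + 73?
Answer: 13456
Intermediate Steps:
E = 70
m = 70
(m + 46)² = (70 + 46)² = 116² = 13456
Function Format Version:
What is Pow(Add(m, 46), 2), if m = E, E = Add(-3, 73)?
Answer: 13456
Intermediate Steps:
E = 70
m = 70
Pow(Add(m, 46), 2) = Pow(Add(70, 46), 2) = Pow(116, 2) = 13456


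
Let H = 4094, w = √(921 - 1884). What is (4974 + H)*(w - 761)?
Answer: -6900748 + 27204*I*√107 ≈ -6.9008e+6 + 2.814e+5*I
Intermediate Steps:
w = 3*I*√107 (w = √(-963) = 3*I*√107 ≈ 31.032*I)
(4974 + H)*(w - 761) = (4974 + 4094)*(3*I*√107 - 761) = 9068*(-761 + 3*I*√107) = -6900748 + 27204*I*√107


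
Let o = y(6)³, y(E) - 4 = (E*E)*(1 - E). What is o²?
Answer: 29721861554176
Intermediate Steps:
y(E) = 4 + E²*(1 - E) (y(E) = 4 + (E*E)*(1 - E) = 4 + E²*(1 - E))
o = -5451776 (o = (4 + 6² - 1*6³)³ = (4 + 36 - 1*216)³ = (4 + 36 - 216)³ = (-176)³ = -5451776)
o² = (-5451776)² = 29721861554176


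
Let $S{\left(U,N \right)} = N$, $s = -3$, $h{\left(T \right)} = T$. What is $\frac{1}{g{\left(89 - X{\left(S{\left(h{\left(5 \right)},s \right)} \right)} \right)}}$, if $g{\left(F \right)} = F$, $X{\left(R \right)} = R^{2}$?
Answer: $\frac{1}{80} \approx 0.0125$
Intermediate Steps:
$\frac{1}{g{\left(89 - X{\left(S{\left(h{\left(5 \right)},s \right)} \right)} \right)}} = \frac{1}{89 - \left(-3\right)^{2}} = \frac{1}{89 - 9} = \frac{1}{80}$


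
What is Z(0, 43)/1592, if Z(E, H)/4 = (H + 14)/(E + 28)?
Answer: 57/11144 ≈ 0.0051149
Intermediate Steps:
Z(E, H) = 4*(14 + H)/(28 + E) (Z(E, H) = 4*((H + 14)/(E + 28)) = 4*((14 + H)/(28 + E)) = 4*(14 + H)/(28 + E))
Z(0, 43)/1592 = (4*(14 + 43)/(28 + 0))/1592 = (4*57/28)*(1/1592) = (4*(1/28)*57)*(1/1592) = (57/7)*(1/1592) = 57/11144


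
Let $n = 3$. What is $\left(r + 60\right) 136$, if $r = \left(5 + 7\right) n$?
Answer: $13056$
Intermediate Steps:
$r = 36$ ($r = \left(5 + 7\right) 3 = 12 \cdot 3 = 36$)
$\left(r + 60\right) 136 = \left(36 + 60\right) 136 = 96 \cdot 136 = 13056$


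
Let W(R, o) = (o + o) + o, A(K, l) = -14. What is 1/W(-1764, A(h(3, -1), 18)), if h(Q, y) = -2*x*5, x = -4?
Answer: -1/42 ≈ -0.023810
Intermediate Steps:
h(Q, y) = 40 (h(Q, y) = -2*(-4)*5 = 8*5 = 40)
W(R, o) = 3*o (W(R, o) = 2*o + o = 3*o)
1/W(-1764, A(h(3, -1), 18)) = 1/(3*(-14)) = 1/(-42) = -1/42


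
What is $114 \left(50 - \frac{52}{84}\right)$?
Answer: $\frac{39406}{7} \approx 5629.4$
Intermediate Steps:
$114 \left(50 - \frac{52}{84}\right) = 114 \left(50 - \frac{13}{21}\right) = 114 \cdot \frac{1037}{21} = \frac{39406}{7}$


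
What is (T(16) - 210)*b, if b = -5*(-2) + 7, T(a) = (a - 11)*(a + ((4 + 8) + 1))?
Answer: -1105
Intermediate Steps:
T(a) = (-11 + a)*(13 + a) (T(a) = (-11 + a)*(a + (12 + 1)) = (-11 + a)*(a + 13) = (-11 + a)*(13 + a))
b = 17 (b = 10 + 7 = 17)
(T(16) - 210)*b = ((-143 + 16² + 2*16) - 210)*17 = ((-143 + 256 + 32) - 210)*17 = (145 - 210)*17 = -65*17 = -1105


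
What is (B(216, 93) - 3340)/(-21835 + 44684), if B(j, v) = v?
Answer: -3247/22849 ≈ -0.14211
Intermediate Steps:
(B(216, 93) - 3340)/(-21835 + 44684) = (93 - 3340)/(-21835 + 44684) = -3247/22849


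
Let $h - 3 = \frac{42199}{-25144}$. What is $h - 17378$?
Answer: $- \frac{436919199}{25144} \approx -17377.0$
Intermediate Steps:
$h = \frac{33233}{25144}$ ($h = 3 + \frac{42199}{-25144} = 3 + 42199 \left(- \frac{1}{25144}\right) = 3 - \frac{42199}{25144} = \frac{33233}{25144} \approx 1.3217$)
$h - 17378 = \frac{33233}{25144} - 17378 = - \frac{436919199}{25144}$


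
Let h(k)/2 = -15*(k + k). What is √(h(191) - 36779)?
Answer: I*√48239 ≈ 219.63*I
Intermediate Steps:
h(k) = -60*k (h(k) = 2*(-15*(k + k)) = 2*(-30*k) = -60*k)
√(h(191) - 36779) = √(-60*191 - 36779) = √(-11460 - 36779) = √(-48239) = I*√48239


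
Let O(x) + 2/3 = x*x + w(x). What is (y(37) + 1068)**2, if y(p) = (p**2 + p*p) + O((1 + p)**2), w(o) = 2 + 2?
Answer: 39273233450896/9 ≈ 4.3637e+12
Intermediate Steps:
w(o) = 4
O(x) = 10/3 + x**2 (O(x) = -2/3 + (x*x + 4) = -2/3 + (x**2 + 4) = -2/3 + (4 + x**2) = 10/3 + x**2)
y(p) = 10/3 + (1 + p)**4 + 2*p**2 (y(p) = (p**2 + p*p) + (10/3 + ((1 + p)**2)**2) = (p**2 + p**2) + (10/3 + (1 + p)**4) = 2*p**2 + (10/3 + (1 + p)**4) = 10/3 + (1 + p)**4 + 2*p**2)
(y(37) + 1068)**2 = ((10/3 + (1 + 37)**4 + 2*37**2) + 1068)**2 = ((10/3 + 38**4 + 2*1369) + 1068)**2 = ((10/3 + 2085136 + 2738) + 1068)**2 = (6263632/3 + 1068)**2 = (6266836/3)**2 = 39273233450896/9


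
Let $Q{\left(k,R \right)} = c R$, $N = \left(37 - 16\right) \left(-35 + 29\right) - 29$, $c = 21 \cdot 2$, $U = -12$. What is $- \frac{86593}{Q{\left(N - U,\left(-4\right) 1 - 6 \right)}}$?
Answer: $\frac{86593}{420} \approx 206.17$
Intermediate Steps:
$c = 42$
$N = -155$ ($N = 21 \left(-6\right) - 29 = -126 - 29 = -155$)
$Q{\left(k,R \right)} = 42 R$
$- \frac{86593}{Q{\left(N - U,\left(-4\right) 1 - 6 \right)}} = - \frac{86593}{42 \left(\left(-4\right) 1 - 6\right)} = - \frac{86593}{42 \left(-4 - 6\right)} = - \frac{86593}{42 \left(-10\right)} = - \frac{86593}{-420} = \left(-86593\right) \left(- \frac{1}{420}\right) = \frac{86593}{420}$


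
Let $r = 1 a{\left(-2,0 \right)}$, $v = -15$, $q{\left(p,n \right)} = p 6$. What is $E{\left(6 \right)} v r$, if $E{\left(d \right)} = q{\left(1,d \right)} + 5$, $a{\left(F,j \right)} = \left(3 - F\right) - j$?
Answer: $-825$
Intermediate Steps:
$q{\left(p,n \right)} = 6 p$
$a{\left(F,j \right)} = 3 - F - j$
$r = 5$ ($r = 1 \left(3 - -2 - 0\right) = 1 \left(3 + 2 + 0\right) = 1 \cdot 5 = 5$)
$E{\left(d \right)} = 11$ ($E{\left(d \right)} = 6 \cdot 1 + 5 = 6 + 5 = 11$)
$E{\left(6 \right)} v r = 11 \left(-15\right) 5 = \left(-165\right) 5 = -825$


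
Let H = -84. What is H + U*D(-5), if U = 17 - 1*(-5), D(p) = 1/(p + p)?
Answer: -431/5 ≈ -86.200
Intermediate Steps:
D(p) = 1/(2*p)
U = 22 (U = 17 + 5 = 22)
H + U*D(-5) = -84 + 22*((1/2)/(-5)) = -84 + 22*((1/2)*(-1/5)) = -84 + 22*(-1/10) = -84 - 11/5 = -431/5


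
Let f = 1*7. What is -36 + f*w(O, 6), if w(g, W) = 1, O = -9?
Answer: -29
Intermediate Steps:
f = 7
-36 + f*w(O, 6) = -36 + 7*1 = -36 + 7 = -29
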